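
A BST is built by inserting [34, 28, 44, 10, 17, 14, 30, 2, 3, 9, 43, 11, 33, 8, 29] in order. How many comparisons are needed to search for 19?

Search path for 19: 34 -> 28 -> 10 -> 17
Found: False
Comparisons: 4


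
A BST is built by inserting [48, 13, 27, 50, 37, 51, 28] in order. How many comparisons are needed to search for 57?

Search path for 57: 48 -> 50 -> 51
Found: False
Comparisons: 3


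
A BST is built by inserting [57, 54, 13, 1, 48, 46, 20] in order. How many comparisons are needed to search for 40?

Search path for 40: 57 -> 54 -> 13 -> 48 -> 46 -> 20
Found: False
Comparisons: 6


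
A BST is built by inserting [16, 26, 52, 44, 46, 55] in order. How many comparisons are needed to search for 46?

Search path for 46: 16 -> 26 -> 52 -> 44 -> 46
Found: True
Comparisons: 5


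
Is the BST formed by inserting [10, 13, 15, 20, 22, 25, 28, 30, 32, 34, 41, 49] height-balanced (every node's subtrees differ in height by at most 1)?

Tree (level-order array): [10, None, 13, None, 15, None, 20, None, 22, None, 25, None, 28, None, 30, None, 32, None, 34, None, 41, None, 49]
Definition: a tree is height-balanced if, at every node, |h(left) - h(right)| <= 1 (empty subtree has height -1).
Bottom-up per-node check:
  node 49: h_left=-1, h_right=-1, diff=0 [OK], height=0
  node 41: h_left=-1, h_right=0, diff=1 [OK], height=1
  node 34: h_left=-1, h_right=1, diff=2 [FAIL (|-1-1|=2 > 1)], height=2
  node 32: h_left=-1, h_right=2, diff=3 [FAIL (|-1-2|=3 > 1)], height=3
  node 30: h_left=-1, h_right=3, diff=4 [FAIL (|-1-3|=4 > 1)], height=4
  node 28: h_left=-1, h_right=4, diff=5 [FAIL (|-1-4|=5 > 1)], height=5
  node 25: h_left=-1, h_right=5, diff=6 [FAIL (|-1-5|=6 > 1)], height=6
  node 22: h_left=-1, h_right=6, diff=7 [FAIL (|-1-6|=7 > 1)], height=7
  node 20: h_left=-1, h_right=7, diff=8 [FAIL (|-1-7|=8 > 1)], height=8
  node 15: h_left=-1, h_right=8, diff=9 [FAIL (|-1-8|=9 > 1)], height=9
  node 13: h_left=-1, h_right=9, diff=10 [FAIL (|-1-9|=10 > 1)], height=10
  node 10: h_left=-1, h_right=10, diff=11 [FAIL (|-1-10|=11 > 1)], height=11
Node 34 violates the condition: |-1 - 1| = 2 > 1.
Result: Not balanced


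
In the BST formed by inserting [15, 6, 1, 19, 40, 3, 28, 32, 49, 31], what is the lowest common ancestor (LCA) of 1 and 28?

Tree insertion order: [15, 6, 1, 19, 40, 3, 28, 32, 49, 31]
Tree (level-order array): [15, 6, 19, 1, None, None, 40, None, 3, 28, 49, None, None, None, 32, None, None, 31]
In a BST, the LCA of p=1, q=28 is the first node v on the
root-to-leaf path with p <= v <= q (go left if both < v, right if both > v).
Walk from root:
  at 15: 1 <= 15 <= 28, this is the LCA
LCA = 15


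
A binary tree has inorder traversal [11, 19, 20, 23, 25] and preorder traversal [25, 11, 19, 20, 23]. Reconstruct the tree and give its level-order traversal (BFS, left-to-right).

Inorder:  [11, 19, 20, 23, 25]
Preorder: [25, 11, 19, 20, 23]
Algorithm: preorder visits root first, so consume preorder in order;
for each root, split the current inorder slice at that value into
left-subtree inorder and right-subtree inorder, then recurse.
Recursive splits:
  root=25; inorder splits into left=[11, 19, 20, 23], right=[]
  root=11; inorder splits into left=[], right=[19, 20, 23]
  root=19; inorder splits into left=[], right=[20, 23]
  root=20; inorder splits into left=[], right=[23]
  root=23; inorder splits into left=[], right=[]
Reconstructed level-order: [25, 11, 19, 20, 23]


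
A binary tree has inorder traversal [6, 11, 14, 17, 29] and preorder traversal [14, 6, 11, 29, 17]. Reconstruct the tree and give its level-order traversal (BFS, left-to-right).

Inorder:  [6, 11, 14, 17, 29]
Preorder: [14, 6, 11, 29, 17]
Algorithm: preorder visits root first, so consume preorder in order;
for each root, split the current inorder slice at that value into
left-subtree inorder and right-subtree inorder, then recurse.
Recursive splits:
  root=14; inorder splits into left=[6, 11], right=[17, 29]
  root=6; inorder splits into left=[], right=[11]
  root=11; inorder splits into left=[], right=[]
  root=29; inorder splits into left=[17], right=[]
  root=17; inorder splits into left=[], right=[]
Reconstructed level-order: [14, 6, 29, 11, 17]


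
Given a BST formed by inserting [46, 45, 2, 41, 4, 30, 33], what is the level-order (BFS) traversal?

Tree insertion order: [46, 45, 2, 41, 4, 30, 33]
Tree (level-order array): [46, 45, None, 2, None, None, 41, 4, None, None, 30, None, 33]
BFS from the root, enqueuing left then right child of each popped node:
  queue [46] -> pop 46, enqueue [45], visited so far: [46]
  queue [45] -> pop 45, enqueue [2], visited so far: [46, 45]
  queue [2] -> pop 2, enqueue [41], visited so far: [46, 45, 2]
  queue [41] -> pop 41, enqueue [4], visited so far: [46, 45, 2, 41]
  queue [4] -> pop 4, enqueue [30], visited so far: [46, 45, 2, 41, 4]
  queue [30] -> pop 30, enqueue [33], visited so far: [46, 45, 2, 41, 4, 30]
  queue [33] -> pop 33, enqueue [none], visited so far: [46, 45, 2, 41, 4, 30, 33]
Result: [46, 45, 2, 41, 4, 30, 33]


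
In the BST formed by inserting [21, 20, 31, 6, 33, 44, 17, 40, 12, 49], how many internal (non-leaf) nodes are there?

Tree built from: [21, 20, 31, 6, 33, 44, 17, 40, 12, 49]
Tree (level-order array): [21, 20, 31, 6, None, None, 33, None, 17, None, 44, 12, None, 40, 49]
Rule: An internal node has at least one child.
Per-node child counts:
  node 21: 2 child(ren)
  node 20: 1 child(ren)
  node 6: 1 child(ren)
  node 17: 1 child(ren)
  node 12: 0 child(ren)
  node 31: 1 child(ren)
  node 33: 1 child(ren)
  node 44: 2 child(ren)
  node 40: 0 child(ren)
  node 49: 0 child(ren)
Matching nodes: [21, 20, 6, 17, 31, 33, 44]
Count of internal (non-leaf) nodes: 7


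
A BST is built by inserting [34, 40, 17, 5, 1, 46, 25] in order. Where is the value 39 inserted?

Starting tree (level order): [34, 17, 40, 5, 25, None, 46, 1]
Insertion path: 34 -> 40
Result: insert 39 as left child of 40
Final tree (level order): [34, 17, 40, 5, 25, 39, 46, 1]


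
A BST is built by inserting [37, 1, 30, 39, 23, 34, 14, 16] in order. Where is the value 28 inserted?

Starting tree (level order): [37, 1, 39, None, 30, None, None, 23, 34, 14, None, None, None, None, 16]
Insertion path: 37 -> 1 -> 30 -> 23
Result: insert 28 as right child of 23
Final tree (level order): [37, 1, 39, None, 30, None, None, 23, 34, 14, 28, None, None, None, 16]


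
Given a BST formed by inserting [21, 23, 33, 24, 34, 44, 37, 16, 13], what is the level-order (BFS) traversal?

Tree insertion order: [21, 23, 33, 24, 34, 44, 37, 16, 13]
Tree (level-order array): [21, 16, 23, 13, None, None, 33, None, None, 24, 34, None, None, None, 44, 37]
BFS from the root, enqueuing left then right child of each popped node:
  queue [21] -> pop 21, enqueue [16, 23], visited so far: [21]
  queue [16, 23] -> pop 16, enqueue [13], visited so far: [21, 16]
  queue [23, 13] -> pop 23, enqueue [33], visited so far: [21, 16, 23]
  queue [13, 33] -> pop 13, enqueue [none], visited so far: [21, 16, 23, 13]
  queue [33] -> pop 33, enqueue [24, 34], visited so far: [21, 16, 23, 13, 33]
  queue [24, 34] -> pop 24, enqueue [none], visited so far: [21, 16, 23, 13, 33, 24]
  queue [34] -> pop 34, enqueue [44], visited so far: [21, 16, 23, 13, 33, 24, 34]
  queue [44] -> pop 44, enqueue [37], visited so far: [21, 16, 23, 13, 33, 24, 34, 44]
  queue [37] -> pop 37, enqueue [none], visited so far: [21, 16, 23, 13, 33, 24, 34, 44, 37]
Result: [21, 16, 23, 13, 33, 24, 34, 44, 37]


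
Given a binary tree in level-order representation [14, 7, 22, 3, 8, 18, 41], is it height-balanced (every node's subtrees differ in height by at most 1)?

Tree (level-order array): [14, 7, 22, 3, 8, 18, 41]
Definition: a tree is height-balanced if, at every node, |h(left) - h(right)| <= 1 (empty subtree has height -1).
Bottom-up per-node check:
  node 3: h_left=-1, h_right=-1, diff=0 [OK], height=0
  node 8: h_left=-1, h_right=-1, diff=0 [OK], height=0
  node 7: h_left=0, h_right=0, diff=0 [OK], height=1
  node 18: h_left=-1, h_right=-1, diff=0 [OK], height=0
  node 41: h_left=-1, h_right=-1, diff=0 [OK], height=0
  node 22: h_left=0, h_right=0, diff=0 [OK], height=1
  node 14: h_left=1, h_right=1, diff=0 [OK], height=2
All nodes satisfy the balance condition.
Result: Balanced


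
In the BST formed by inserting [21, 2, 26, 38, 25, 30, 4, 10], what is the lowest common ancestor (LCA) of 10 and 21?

Tree insertion order: [21, 2, 26, 38, 25, 30, 4, 10]
Tree (level-order array): [21, 2, 26, None, 4, 25, 38, None, 10, None, None, 30]
In a BST, the LCA of p=10, q=21 is the first node v on the
root-to-leaf path with p <= v <= q (go left if both < v, right if both > v).
Walk from root:
  at 21: 10 <= 21 <= 21, this is the LCA
LCA = 21


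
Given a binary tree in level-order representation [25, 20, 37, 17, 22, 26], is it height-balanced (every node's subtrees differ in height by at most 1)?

Tree (level-order array): [25, 20, 37, 17, 22, 26]
Definition: a tree is height-balanced if, at every node, |h(left) - h(right)| <= 1 (empty subtree has height -1).
Bottom-up per-node check:
  node 17: h_left=-1, h_right=-1, diff=0 [OK], height=0
  node 22: h_left=-1, h_right=-1, diff=0 [OK], height=0
  node 20: h_left=0, h_right=0, diff=0 [OK], height=1
  node 26: h_left=-1, h_right=-1, diff=0 [OK], height=0
  node 37: h_left=0, h_right=-1, diff=1 [OK], height=1
  node 25: h_left=1, h_right=1, diff=0 [OK], height=2
All nodes satisfy the balance condition.
Result: Balanced


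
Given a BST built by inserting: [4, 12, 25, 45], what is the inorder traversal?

Tree insertion order: [4, 12, 25, 45]
Tree (level-order array): [4, None, 12, None, 25, None, 45]
Inorder traversal: [4, 12, 25, 45]


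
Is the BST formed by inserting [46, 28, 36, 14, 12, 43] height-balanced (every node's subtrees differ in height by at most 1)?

Tree (level-order array): [46, 28, None, 14, 36, 12, None, None, 43]
Definition: a tree is height-balanced if, at every node, |h(left) - h(right)| <= 1 (empty subtree has height -1).
Bottom-up per-node check:
  node 12: h_left=-1, h_right=-1, diff=0 [OK], height=0
  node 14: h_left=0, h_right=-1, diff=1 [OK], height=1
  node 43: h_left=-1, h_right=-1, diff=0 [OK], height=0
  node 36: h_left=-1, h_right=0, diff=1 [OK], height=1
  node 28: h_left=1, h_right=1, diff=0 [OK], height=2
  node 46: h_left=2, h_right=-1, diff=3 [FAIL (|2--1|=3 > 1)], height=3
Node 46 violates the condition: |2 - -1| = 3 > 1.
Result: Not balanced


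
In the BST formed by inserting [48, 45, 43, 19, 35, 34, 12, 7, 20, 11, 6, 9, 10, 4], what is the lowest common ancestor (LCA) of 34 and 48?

Tree insertion order: [48, 45, 43, 19, 35, 34, 12, 7, 20, 11, 6, 9, 10, 4]
Tree (level-order array): [48, 45, None, 43, None, 19, None, 12, 35, 7, None, 34, None, 6, 11, 20, None, 4, None, 9, None, None, None, None, None, None, 10]
In a BST, the LCA of p=34, q=48 is the first node v on the
root-to-leaf path with p <= v <= q (go left if both < v, right if both > v).
Walk from root:
  at 48: 34 <= 48 <= 48, this is the LCA
LCA = 48


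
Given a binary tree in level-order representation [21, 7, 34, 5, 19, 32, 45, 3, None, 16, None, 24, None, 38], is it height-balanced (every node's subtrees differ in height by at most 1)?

Tree (level-order array): [21, 7, 34, 5, 19, 32, 45, 3, None, 16, None, 24, None, 38]
Definition: a tree is height-balanced if, at every node, |h(left) - h(right)| <= 1 (empty subtree has height -1).
Bottom-up per-node check:
  node 3: h_left=-1, h_right=-1, diff=0 [OK], height=0
  node 5: h_left=0, h_right=-1, diff=1 [OK], height=1
  node 16: h_left=-1, h_right=-1, diff=0 [OK], height=0
  node 19: h_left=0, h_right=-1, diff=1 [OK], height=1
  node 7: h_left=1, h_right=1, diff=0 [OK], height=2
  node 24: h_left=-1, h_right=-1, diff=0 [OK], height=0
  node 32: h_left=0, h_right=-1, diff=1 [OK], height=1
  node 38: h_left=-1, h_right=-1, diff=0 [OK], height=0
  node 45: h_left=0, h_right=-1, diff=1 [OK], height=1
  node 34: h_left=1, h_right=1, diff=0 [OK], height=2
  node 21: h_left=2, h_right=2, diff=0 [OK], height=3
All nodes satisfy the balance condition.
Result: Balanced


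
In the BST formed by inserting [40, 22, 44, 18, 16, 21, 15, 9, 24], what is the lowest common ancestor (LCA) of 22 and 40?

Tree insertion order: [40, 22, 44, 18, 16, 21, 15, 9, 24]
Tree (level-order array): [40, 22, 44, 18, 24, None, None, 16, 21, None, None, 15, None, None, None, 9]
In a BST, the LCA of p=22, q=40 is the first node v on the
root-to-leaf path with p <= v <= q (go left if both < v, right if both > v).
Walk from root:
  at 40: 22 <= 40 <= 40, this is the LCA
LCA = 40


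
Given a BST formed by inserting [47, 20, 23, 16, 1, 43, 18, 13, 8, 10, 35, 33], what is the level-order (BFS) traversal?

Tree insertion order: [47, 20, 23, 16, 1, 43, 18, 13, 8, 10, 35, 33]
Tree (level-order array): [47, 20, None, 16, 23, 1, 18, None, 43, None, 13, None, None, 35, None, 8, None, 33, None, None, 10]
BFS from the root, enqueuing left then right child of each popped node:
  queue [47] -> pop 47, enqueue [20], visited so far: [47]
  queue [20] -> pop 20, enqueue [16, 23], visited so far: [47, 20]
  queue [16, 23] -> pop 16, enqueue [1, 18], visited so far: [47, 20, 16]
  queue [23, 1, 18] -> pop 23, enqueue [43], visited so far: [47, 20, 16, 23]
  queue [1, 18, 43] -> pop 1, enqueue [13], visited so far: [47, 20, 16, 23, 1]
  queue [18, 43, 13] -> pop 18, enqueue [none], visited so far: [47, 20, 16, 23, 1, 18]
  queue [43, 13] -> pop 43, enqueue [35], visited so far: [47, 20, 16, 23, 1, 18, 43]
  queue [13, 35] -> pop 13, enqueue [8], visited so far: [47, 20, 16, 23, 1, 18, 43, 13]
  queue [35, 8] -> pop 35, enqueue [33], visited so far: [47, 20, 16, 23, 1, 18, 43, 13, 35]
  queue [8, 33] -> pop 8, enqueue [10], visited so far: [47, 20, 16, 23, 1, 18, 43, 13, 35, 8]
  queue [33, 10] -> pop 33, enqueue [none], visited so far: [47, 20, 16, 23, 1, 18, 43, 13, 35, 8, 33]
  queue [10] -> pop 10, enqueue [none], visited so far: [47, 20, 16, 23, 1, 18, 43, 13, 35, 8, 33, 10]
Result: [47, 20, 16, 23, 1, 18, 43, 13, 35, 8, 33, 10]


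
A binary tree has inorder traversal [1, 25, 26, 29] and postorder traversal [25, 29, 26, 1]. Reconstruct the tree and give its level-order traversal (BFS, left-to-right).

Inorder:   [1, 25, 26, 29]
Postorder: [25, 29, 26, 1]
Algorithm: postorder visits root last, so walk postorder right-to-left;
each value is the root of the current inorder slice — split it at that
value, recurse on the right subtree first, then the left.
Recursive splits:
  root=1; inorder splits into left=[], right=[25, 26, 29]
  root=26; inorder splits into left=[25], right=[29]
  root=29; inorder splits into left=[], right=[]
  root=25; inorder splits into left=[], right=[]
Reconstructed level-order: [1, 26, 25, 29]


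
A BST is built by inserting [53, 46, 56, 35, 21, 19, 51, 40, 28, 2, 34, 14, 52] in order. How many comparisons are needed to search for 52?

Search path for 52: 53 -> 46 -> 51 -> 52
Found: True
Comparisons: 4


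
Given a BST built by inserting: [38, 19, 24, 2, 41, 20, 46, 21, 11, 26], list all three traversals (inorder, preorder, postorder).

Tree insertion order: [38, 19, 24, 2, 41, 20, 46, 21, 11, 26]
Tree (level-order array): [38, 19, 41, 2, 24, None, 46, None, 11, 20, 26, None, None, None, None, None, 21]
Inorder (L, root, R): [2, 11, 19, 20, 21, 24, 26, 38, 41, 46]
Preorder (root, L, R): [38, 19, 2, 11, 24, 20, 21, 26, 41, 46]
Postorder (L, R, root): [11, 2, 21, 20, 26, 24, 19, 46, 41, 38]


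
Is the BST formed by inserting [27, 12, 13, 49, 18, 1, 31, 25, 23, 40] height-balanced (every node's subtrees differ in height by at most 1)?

Tree (level-order array): [27, 12, 49, 1, 13, 31, None, None, None, None, 18, None, 40, None, 25, None, None, 23]
Definition: a tree is height-balanced if, at every node, |h(left) - h(right)| <= 1 (empty subtree has height -1).
Bottom-up per-node check:
  node 1: h_left=-1, h_right=-1, diff=0 [OK], height=0
  node 23: h_left=-1, h_right=-1, diff=0 [OK], height=0
  node 25: h_left=0, h_right=-1, diff=1 [OK], height=1
  node 18: h_left=-1, h_right=1, diff=2 [FAIL (|-1-1|=2 > 1)], height=2
  node 13: h_left=-1, h_right=2, diff=3 [FAIL (|-1-2|=3 > 1)], height=3
  node 12: h_left=0, h_right=3, diff=3 [FAIL (|0-3|=3 > 1)], height=4
  node 40: h_left=-1, h_right=-1, diff=0 [OK], height=0
  node 31: h_left=-1, h_right=0, diff=1 [OK], height=1
  node 49: h_left=1, h_right=-1, diff=2 [FAIL (|1--1|=2 > 1)], height=2
  node 27: h_left=4, h_right=2, diff=2 [FAIL (|4-2|=2 > 1)], height=5
Node 18 violates the condition: |-1 - 1| = 2 > 1.
Result: Not balanced


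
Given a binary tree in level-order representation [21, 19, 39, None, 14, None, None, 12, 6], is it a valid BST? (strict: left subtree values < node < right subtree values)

Level-order array: [21, 19, 39, None, 14, None, None, 12, 6]
Validate using subtree bounds (lo, hi): at each node, require lo < value < hi,
then recurse left with hi=value and right with lo=value.
Preorder trace (stopping at first violation):
  at node 21 with bounds (-inf, +inf): OK
  at node 19 with bounds (-inf, 21): OK
  at node 14 with bounds (19, 21): VIOLATION
Node 14 violates its bound: not (19 < 14 < 21).
Result: Not a valid BST


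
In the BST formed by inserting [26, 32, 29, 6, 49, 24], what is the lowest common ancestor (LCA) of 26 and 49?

Tree insertion order: [26, 32, 29, 6, 49, 24]
Tree (level-order array): [26, 6, 32, None, 24, 29, 49]
In a BST, the LCA of p=26, q=49 is the first node v on the
root-to-leaf path with p <= v <= q (go left if both < v, right if both > v).
Walk from root:
  at 26: 26 <= 26 <= 49, this is the LCA
LCA = 26


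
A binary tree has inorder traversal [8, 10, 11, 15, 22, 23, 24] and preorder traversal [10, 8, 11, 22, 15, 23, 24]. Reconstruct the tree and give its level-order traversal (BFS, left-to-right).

Inorder:  [8, 10, 11, 15, 22, 23, 24]
Preorder: [10, 8, 11, 22, 15, 23, 24]
Algorithm: preorder visits root first, so consume preorder in order;
for each root, split the current inorder slice at that value into
left-subtree inorder and right-subtree inorder, then recurse.
Recursive splits:
  root=10; inorder splits into left=[8], right=[11, 15, 22, 23, 24]
  root=8; inorder splits into left=[], right=[]
  root=11; inorder splits into left=[], right=[15, 22, 23, 24]
  root=22; inorder splits into left=[15], right=[23, 24]
  root=15; inorder splits into left=[], right=[]
  root=23; inorder splits into left=[], right=[24]
  root=24; inorder splits into left=[], right=[]
Reconstructed level-order: [10, 8, 11, 22, 15, 23, 24]


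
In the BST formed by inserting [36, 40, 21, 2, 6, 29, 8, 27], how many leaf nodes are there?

Tree built from: [36, 40, 21, 2, 6, 29, 8, 27]
Tree (level-order array): [36, 21, 40, 2, 29, None, None, None, 6, 27, None, None, 8]
Rule: A leaf has 0 children.
Per-node child counts:
  node 36: 2 child(ren)
  node 21: 2 child(ren)
  node 2: 1 child(ren)
  node 6: 1 child(ren)
  node 8: 0 child(ren)
  node 29: 1 child(ren)
  node 27: 0 child(ren)
  node 40: 0 child(ren)
Matching nodes: [8, 27, 40]
Count of leaf nodes: 3


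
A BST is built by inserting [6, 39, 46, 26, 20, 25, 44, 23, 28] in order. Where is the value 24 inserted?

Starting tree (level order): [6, None, 39, 26, 46, 20, 28, 44, None, None, 25, None, None, None, None, 23]
Insertion path: 6 -> 39 -> 26 -> 20 -> 25 -> 23
Result: insert 24 as right child of 23
Final tree (level order): [6, None, 39, 26, 46, 20, 28, 44, None, None, 25, None, None, None, None, 23, None, None, 24]


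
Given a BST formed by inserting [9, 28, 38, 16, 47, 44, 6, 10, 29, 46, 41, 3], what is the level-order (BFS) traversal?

Tree insertion order: [9, 28, 38, 16, 47, 44, 6, 10, 29, 46, 41, 3]
Tree (level-order array): [9, 6, 28, 3, None, 16, 38, None, None, 10, None, 29, 47, None, None, None, None, 44, None, 41, 46]
BFS from the root, enqueuing left then right child of each popped node:
  queue [9] -> pop 9, enqueue [6, 28], visited so far: [9]
  queue [6, 28] -> pop 6, enqueue [3], visited so far: [9, 6]
  queue [28, 3] -> pop 28, enqueue [16, 38], visited so far: [9, 6, 28]
  queue [3, 16, 38] -> pop 3, enqueue [none], visited so far: [9, 6, 28, 3]
  queue [16, 38] -> pop 16, enqueue [10], visited so far: [9, 6, 28, 3, 16]
  queue [38, 10] -> pop 38, enqueue [29, 47], visited so far: [9, 6, 28, 3, 16, 38]
  queue [10, 29, 47] -> pop 10, enqueue [none], visited so far: [9, 6, 28, 3, 16, 38, 10]
  queue [29, 47] -> pop 29, enqueue [none], visited so far: [9, 6, 28, 3, 16, 38, 10, 29]
  queue [47] -> pop 47, enqueue [44], visited so far: [9, 6, 28, 3, 16, 38, 10, 29, 47]
  queue [44] -> pop 44, enqueue [41, 46], visited so far: [9, 6, 28, 3, 16, 38, 10, 29, 47, 44]
  queue [41, 46] -> pop 41, enqueue [none], visited so far: [9, 6, 28, 3, 16, 38, 10, 29, 47, 44, 41]
  queue [46] -> pop 46, enqueue [none], visited so far: [9, 6, 28, 3, 16, 38, 10, 29, 47, 44, 41, 46]
Result: [9, 6, 28, 3, 16, 38, 10, 29, 47, 44, 41, 46]


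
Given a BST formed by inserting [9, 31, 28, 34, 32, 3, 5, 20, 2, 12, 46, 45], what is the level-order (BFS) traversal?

Tree insertion order: [9, 31, 28, 34, 32, 3, 5, 20, 2, 12, 46, 45]
Tree (level-order array): [9, 3, 31, 2, 5, 28, 34, None, None, None, None, 20, None, 32, 46, 12, None, None, None, 45]
BFS from the root, enqueuing left then right child of each popped node:
  queue [9] -> pop 9, enqueue [3, 31], visited so far: [9]
  queue [3, 31] -> pop 3, enqueue [2, 5], visited so far: [9, 3]
  queue [31, 2, 5] -> pop 31, enqueue [28, 34], visited so far: [9, 3, 31]
  queue [2, 5, 28, 34] -> pop 2, enqueue [none], visited so far: [9, 3, 31, 2]
  queue [5, 28, 34] -> pop 5, enqueue [none], visited so far: [9, 3, 31, 2, 5]
  queue [28, 34] -> pop 28, enqueue [20], visited so far: [9, 3, 31, 2, 5, 28]
  queue [34, 20] -> pop 34, enqueue [32, 46], visited so far: [9, 3, 31, 2, 5, 28, 34]
  queue [20, 32, 46] -> pop 20, enqueue [12], visited so far: [9, 3, 31, 2, 5, 28, 34, 20]
  queue [32, 46, 12] -> pop 32, enqueue [none], visited so far: [9, 3, 31, 2, 5, 28, 34, 20, 32]
  queue [46, 12] -> pop 46, enqueue [45], visited so far: [9, 3, 31, 2, 5, 28, 34, 20, 32, 46]
  queue [12, 45] -> pop 12, enqueue [none], visited so far: [9, 3, 31, 2, 5, 28, 34, 20, 32, 46, 12]
  queue [45] -> pop 45, enqueue [none], visited so far: [9, 3, 31, 2, 5, 28, 34, 20, 32, 46, 12, 45]
Result: [9, 3, 31, 2, 5, 28, 34, 20, 32, 46, 12, 45]


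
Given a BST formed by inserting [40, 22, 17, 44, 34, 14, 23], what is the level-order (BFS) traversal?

Tree insertion order: [40, 22, 17, 44, 34, 14, 23]
Tree (level-order array): [40, 22, 44, 17, 34, None, None, 14, None, 23]
BFS from the root, enqueuing left then right child of each popped node:
  queue [40] -> pop 40, enqueue [22, 44], visited so far: [40]
  queue [22, 44] -> pop 22, enqueue [17, 34], visited so far: [40, 22]
  queue [44, 17, 34] -> pop 44, enqueue [none], visited so far: [40, 22, 44]
  queue [17, 34] -> pop 17, enqueue [14], visited so far: [40, 22, 44, 17]
  queue [34, 14] -> pop 34, enqueue [23], visited so far: [40, 22, 44, 17, 34]
  queue [14, 23] -> pop 14, enqueue [none], visited so far: [40, 22, 44, 17, 34, 14]
  queue [23] -> pop 23, enqueue [none], visited so far: [40, 22, 44, 17, 34, 14, 23]
Result: [40, 22, 44, 17, 34, 14, 23]


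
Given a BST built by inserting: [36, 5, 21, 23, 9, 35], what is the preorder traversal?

Tree insertion order: [36, 5, 21, 23, 9, 35]
Tree (level-order array): [36, 5, None, None, 21, 9, 23, None, None, None, 35]
Preorder traversal: [36, 5, 21, 9, 23, 35]


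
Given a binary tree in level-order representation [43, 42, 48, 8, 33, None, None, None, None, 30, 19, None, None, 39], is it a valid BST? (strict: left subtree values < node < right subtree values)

Level-order array: [43, 42, 48, 8, 33, None, None, None, None, 30, 19, None, None, 39]
Validate using subtree bounds (lo, hi): at each node, require lo < value < hi,
then recurse left with hi=value and right with lo=value.
Preorder trace (stopping at first violation):
  at node 43 with bounds (-inf, +inf): OK
  at node 42 with bounds (-inf, 43): OK
  at node 8 with bounds (-inf, 42): OK
  at node 33 with bounds (42, 43): VIOLATION
Node 33 violates its bound: not (42 < 33 < 43).
Result: Not a valid BST


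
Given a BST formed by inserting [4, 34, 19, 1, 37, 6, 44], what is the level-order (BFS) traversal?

Tree insertion order: [4, 34, 19, 1, 37, 6, 44]
Tree (level-order array): [4, 1, 34, None, None, 19, 37, 6, None, None, 44]
BFS from the root, enqueuing left then right child of each popped node:
  queue [4] -> pop 4, enqueue [1, 34], visited so far: [4]
  queue [1, 34] -> pop 1, enqueue [none], visited so far: [4, 1]
  queue [34] -> pop 34, enqueue [19, 37], visited so far: [4, 1, 34]
  queue [19, 37] -> pop 19, enqueue [6], visited so far: [4, 1, 34, 19]
  queue [37, 6] -> pop 37, enqueue [44], visited so far: [4, 1, 34, 19, 37]
  queue [6, 44] -> pop 6, enqueue [none], visited so far: [4, 1, 34, 19, 37, 6]
  queue [44] -> pop 44, enqueue [none], visited so far: [4, 1, 34, 19, 37, 6, 44]
Result: [4, 1, 34, 19, 37, 6, 44]


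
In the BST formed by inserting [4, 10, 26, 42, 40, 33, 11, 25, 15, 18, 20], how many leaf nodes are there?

Tree built from: [4, 10, 26, 42, 40, 33, 11, 25, 15, 18, 20]
Tree (level-order array): [4, None, 10, None, 26, 11, 42, None, 25, 40, None, 15, None, 33, None, None, 18, None, None, None, 20]
Rule: A leaf has 0 children.
Per-node child counts:
  node 4: 1 child(ren)
  node 10: 1 child(ren)
  node 26: 2 child(ren)
  node 11: 1 child(ren)
  node 25: 1 child(ren)
  node 15: 1 child(ren)
  node 18: 1 child(ren)
  node 20: 0 child(ren)
  node 42: 1 child(ren)
  node 40: 1 child(ren)
  node 33: 0 child(ren)
Matching nodes: [20, 33]
Count of leaf nodes: 2


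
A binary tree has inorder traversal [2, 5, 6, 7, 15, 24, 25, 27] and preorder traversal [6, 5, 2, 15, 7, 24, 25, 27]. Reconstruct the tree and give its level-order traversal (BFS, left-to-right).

Inorder:  [2, 5, 6, 7, 15, 24, 25, 27]
Preorder: [6, 5, 2, 15, 7, 24, 25, 27]
Algorithm: preorder visits root first, so consume preorder in order;
for each root, split the current inorder slice at that value into
left-subtree inorder and right-subtree inorder, then recurse.
Recursive splits:
  root=6; inorder splits into left=[2, 5], right=[7, 15, 24, 25, 27]
  root=5; inorder splits into left=[2], right=[]
  root=2; inorder splits into left=[], right=[]
  root=15; inorder splits into left=[7], right=[24, 25, 27]
  root=7; inorder splits into left=[], right=[]
  root=24; inorder splits into left=[], right=[25, 27]
  root=25; inorder splits into left=[], right=[27]
  root=27; inorder splits into left=[], right=[]
Reconstructed level-order: [6, 5, 15, 2, 7, 24, 25, 27]


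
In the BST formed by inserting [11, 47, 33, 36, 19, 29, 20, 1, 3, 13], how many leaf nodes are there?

Tree built from: [11, 47, 33, 36, 19, 29, 20, 1, 3, 13]
Tree (level-order array): [11, 1, 47, None, 3, 33, None, None, None, 19, 36, 13, 29, None, None, None, None, 20]
Rule: A leaf has 0 children.
Per-node child counts:
  node 11: 2 child(ren)
  node 1: 1 child(ren)
  node 3: 0 child(ren)
  node 47: 1 child(ren)
  node 33: 2 child(ren)
  node 19: 2 child(ren)
  node 13: 0 child(ren)
  node 29: 1 child(ren)
  node 20: 0 child(ren)
  node 36: 0 child(ren)
Matching nodes: [3, 13, 20, 36]
Count of leaf nodes: 4


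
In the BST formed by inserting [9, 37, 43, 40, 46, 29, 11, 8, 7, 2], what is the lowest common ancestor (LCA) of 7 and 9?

Tree insertion order: [9, 37, 43, 40, 46, 29, 11, 8, 7, 2]
Tree (level-order array): [9, 8, 37, 7, None, 29, 43, 2, None, 11, None, 40, 46]
In a BST, the LCA of p=7, q=9 is the first node v on the
root-to-leaf path with p <= v <= q (go left if both < v, right if both > v).
Walk from root:
  at 9: 7 <= 9 <= 9, this is the LCA
LCA = 9


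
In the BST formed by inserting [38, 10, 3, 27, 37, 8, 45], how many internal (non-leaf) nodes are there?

Tree built from: [38, 10, 3, 27, 37, 8, 45]
Tree (level-order array): [38, 10, 45, 3, 27, None, None, None, 8, None, 37]
Rule: An internal node has at least one child.
Per-node child counts:
  node 38: 2 child(ren)
  node 10: 2 child(ren)
  node 3: 1 child(ren)
  node 8: 0 child(ren)
  node 27: 1 child(ren)
  node 37: 0 child(ren)
  node 45: 0 child(ren)
Matching nodes: [38, 10, 3, 27]
Count of internal (non-leaf) nodes: 4


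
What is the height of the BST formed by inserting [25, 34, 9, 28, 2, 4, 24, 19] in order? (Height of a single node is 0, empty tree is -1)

Insertion order: [25, 34, 9, 28, 2, 4, 24, 19]
Tree (level-order array): [25, 9, 34, 2, 24, 28, None, None, 4, 19]
Compute height bottom-up (empty subtree = -1):
  height(4) = 1 + max(-1, -1) = 0
  height(2) = 1 + max(-1, 0) = 1
  height(19) = 1 + max(-1, -1) = 0
  height(24) = 1 + max(0, -1) = 1
  height(9) = 1 + max(1, 1) = 2
  height(28) = 1 + max(-1, -1) = 0
  height(34) = 1 + max(0, -1) = 1
  height(25) = 1 + max(2, 1) = 3
Height = 3


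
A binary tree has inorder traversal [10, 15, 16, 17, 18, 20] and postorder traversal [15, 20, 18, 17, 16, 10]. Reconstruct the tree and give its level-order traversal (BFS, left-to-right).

Inorder:   [10, 15, 16, 17, 18, 20]
Postorder: [15, 20, 18, 17, 16, 10]
Algorithm: postorder visits root last, so walk postorder right-to-left;
each value is the root of the current inorder slice — split it at that
value, recurse on the right subtree first, then the left.
Recursive splits:
  root=10; inorder splits into left=[], right=[15, 16, 17, 18, 20]
  root=16; inorder splits into left=[15], right=[17, 18, 20]
  root=17; inorder splits into left=[], right=[18, 20]
  root=18; inorder splits into left=[], right=[20]
  root=20; inorder splits into left=[], right=[]
  root=15; inorder splits into left=[], right=[]
Reconstructed level-order: [10, 16, 15, 17, 18, 20]


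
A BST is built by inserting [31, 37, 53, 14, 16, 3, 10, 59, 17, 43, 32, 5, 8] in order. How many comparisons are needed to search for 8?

Search path for 8: 31 -> 14 -> 3 -> 10 -> 5 -> 8
Found: True
Comparisons: 6


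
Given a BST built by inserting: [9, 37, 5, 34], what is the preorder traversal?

Tree insertion order: [9, 37, 5, 34]
Tree (level-order array): [9, 5, 37, None, None, 34]
Preorder traversal: [9, 5, 37, 34]


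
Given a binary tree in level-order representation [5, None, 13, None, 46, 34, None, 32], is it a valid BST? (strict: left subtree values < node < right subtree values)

Level-order array: [5, None, 13, None, 46, 34, None, 32]
Validate using subtree bounds (lo, hi): at each node, require lo < value < hi,
then recurse left with hi=value and right with lo=value.
Preorder trace (stopping at first violation):
  at node 5 with bounds (-inf, +inf): OK
  at node 13 with bounds (5, +inf): OK
  at node 46 with bounds (13, +inf): OK
  at node 34 with bounds (13, 46): OK
  at node 32 with bounds (13, 34): OK
No violation found at any node.
Result: Valid BST


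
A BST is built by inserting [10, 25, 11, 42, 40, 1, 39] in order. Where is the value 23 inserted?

Starting tree (level order): [10, 1, 25, None, None, 11, 42, None, None, 40, None, 39]
Insertion path: 10 -> 25 -> 11
Result: insert 23 as right child of 11
Final tree (level order): [10, 1, 25, None, None, 11, 42, None, 23, 40, None, None, None, 39]


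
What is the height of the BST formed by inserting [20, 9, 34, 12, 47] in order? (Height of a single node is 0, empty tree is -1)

Insertion order: [20, 9, 34, 12, 47]
Tree (level-order array): [20, 9, 34, None, 12, None, 47]
Compute height bottom-up (empty subtree = -1):
  height(12) = 1 + max(-1, -1) = 0
  height(9) = 1 + max(-1, 0) = 1
  height(47) = 1 + max(-1, -1) = 0
  height(34) = 1 + max(-1, 0) = 1
  height(20) = 1 + max(1, 1) = 2
Height = 2


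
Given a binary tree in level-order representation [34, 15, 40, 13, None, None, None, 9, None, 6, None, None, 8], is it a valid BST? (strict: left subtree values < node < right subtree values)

Level-order array: [34, 15, 40, 13, None, None, None, 9, None, 6, None, None, 8]
Validate using subtree bounds (lo, hi): at each node, require lo < value < hi,
then recurse left with hi=value and right with lo=value.
Preorder trace (stopping at first violation):
  at node 34 with bounds (-inf, +inf): OK
  at node 15 with bounds (-inf, 34): OK
  at node 13 with bounds (-inf, 15): OK
  at node 9 with bounds (-inf, 13): OK
  at node 6 with bounds (-inf, 9): OK
  at node 8 with bounds (6, 9): OK
  at node 40 with bounds (34, +inf): OK
No violation found at any node.
Result: Valid BST


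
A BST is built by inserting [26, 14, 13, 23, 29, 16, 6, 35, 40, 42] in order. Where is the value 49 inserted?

Starting tree (level order): [26, 14, 29, 13, 23, None, 35, 6, None, 16, None, None, 40, None, None, None, None, None, 42]
Insertion path: 26 -> 29 -> 35 -> 40 -> 42
Result: insert 49 as right child of 42
Final tree (level order): [26, 14, 29, 13, 23, None, 35, 6, None, 16, None, None, 40, None, None, None, None, None, 42, None, 49]


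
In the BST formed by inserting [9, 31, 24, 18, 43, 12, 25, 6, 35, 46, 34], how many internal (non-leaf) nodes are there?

Tree built from: [9, 31, 24, 18, 43, 12, 25, 6, 35, 46, 34]
Tree (level-order array): [9, 6, 31, None, None, 24, 43, 18, 25, 35, 46, 12, None, None, None, 34]
Rule: An internal node has at least one child.
Per-node child counts:
  node 9: 2 child(ren)
  node 6: 0 child(ren)
  node 31: 2 child(ren)
  node 24: 2 child(ren)
  node 18: 1 child(ren)
  node 12: 0 child(ren)
  node 25: 0 child(ren)
  node 43: 2 child(ren)
  node 35: 1 child(ren)
  node 34: 0 child(ren)
  node 46: 0 child(ren)
Matching nodes: [9, 31, 24, 18, 43, 35]
Count of internal (non-leaf) nodes: 6


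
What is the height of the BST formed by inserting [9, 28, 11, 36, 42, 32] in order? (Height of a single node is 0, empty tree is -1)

Insertion order: [9, 28, 11, 36, 42, 32]
Tree (level-order array): [9, None, 28, 11, 36, None, None, 32, 42]
Compute height bottom-up (empty subtree = -1):
  height(11) = 1 + max(-1, -1) = 0
  height(32) = 1 + max(-1, -1) = 0
  height(42) = 1 + max(-1, -1) = 0
  height(36) = 1 + max(0, 0) = 1
  height(28) = 1 + max(0, 1) = 2
  height(9) = 1 + max(-1, 2) = 3
Height = 3


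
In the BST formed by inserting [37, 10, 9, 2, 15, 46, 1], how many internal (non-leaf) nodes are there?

Tree built from: [37, 10, 9, 2, 15, 46, 1]
Tree (level-order array): [37, 10, 46, 9, 15, None, None, 2, None, None, None, 1]
Rule: An internal node has at least one child.
Per-node child counts:
  node 37: 2 child(ren)
  node 10: 2 child(ren)
  node 9: 1 child(ren)
  node 2: 1 child(ren)
  node 1: 0 child(ren)
  node 15: 0 child(ren)
  node 46: 0 child(ren)
Matching nodes: [37, 10, 9, 2]
Count of internal (non-leaf) nodes: 4


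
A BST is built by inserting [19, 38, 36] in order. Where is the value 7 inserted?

Starting tree (level order): [19, None, 38, 36]
Insertion path: 19
Result: insert 7 as left child of 19
Final tree (level order): [19, 7, 38, None, None, 36]


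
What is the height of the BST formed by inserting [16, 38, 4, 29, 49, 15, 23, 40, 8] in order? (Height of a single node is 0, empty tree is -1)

Insertion order: [16, 38, 4, 29, 49, 15, 23, 40, 8]
Tree (level-order array): [16, 4, 38, None, 15, 29, 49, 8, None, 23, None, 40]
Compute height bottom-up (empty subtree = -1):
  height(8) = 1 + max(-1, -1) = 0
  height(15) = 1 + max(0, -1) = 1
  height(4) = 1 + max(-1, 1) = 2
  height(23) = 1 + max(-1, -1) = 0
  height(29) = 1 + max(0, -1) = 1
  height(40) = 1 + max(-1, -1) = 0
  height(49) = 1 + max(0, -1) = 1
  height(38) = 1 + max(1, 1) = 2
  height(16) = 1 + max(2, 2) = 3
Height = 3


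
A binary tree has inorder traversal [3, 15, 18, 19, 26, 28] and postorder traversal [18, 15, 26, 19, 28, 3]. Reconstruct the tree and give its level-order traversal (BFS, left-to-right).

Inorder:   [3, 15, 18, 19, 26, 28]
Postorder: [18, 15, 26, 19, 28, 3]
Algorithm: postorder visits root last, so walk postorder right-to-left;
each value is the root of the current inorder slice — split it at that
value, recurse on the right subtree first, then the left.
Recursive splits:
  root=3; inorder splits into left=[], right=[15, 18, 19, 26, 28]
  root=28; inorder splits into left=[15, 18, 19, 26], right=[]
  root=19; inorder splits into left=[15, 18], right=[26]
  root=26; inorder splits into left=[], right=[]
  root=15; inorder splits into left=[], right=[18]
  root=18; inorder splits into left=[], right=[]
Reconstructed level-order: [3, 28, 19, 15, 26, 18]


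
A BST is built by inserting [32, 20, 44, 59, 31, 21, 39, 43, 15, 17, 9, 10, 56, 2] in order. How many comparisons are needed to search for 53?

Search path for 53: 32 -> 44 -> 59 -> 56
Found: False
Comparisons: 4


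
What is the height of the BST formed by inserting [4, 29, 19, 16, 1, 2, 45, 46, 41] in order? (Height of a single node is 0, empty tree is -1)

Insertion order: [4, 29, 19, 16, 1, 2, 45, 46, 41]
Tree (level-order array): [4, 1, 29, None, 2, 19, 45, None, None, 16, None, 41, 46]
Compute height bottom-up (empty subtree = -1):
  height(2) = 1 + max(-1, -1) = 0
  height(1) = 1 + max(-1, 0) = 1
  height(16) = 1 + max(-1, -1) = 0
  height(19) = 1 + max(0, -1) = 1
  height(41) = 1 + max(-1, -1) = 0
  height(46) = 1 + max(-1, -1) = 0
  height(45) = 1 + max(0, 0) = 1
  height(29) = 1 + max(1, 1) = 2
  height(4) = 1 + max(1, 2) = 3
Height = 3


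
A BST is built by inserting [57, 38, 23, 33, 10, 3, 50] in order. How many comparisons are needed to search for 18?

Search path for 18: 57 -> 38 -> 23 -> 10
Found: False
Comparisons: 4


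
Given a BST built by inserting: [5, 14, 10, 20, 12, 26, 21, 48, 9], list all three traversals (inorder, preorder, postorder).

Tree insertion order: [5, 14, 10, 20, 12, 26, 21, 48, 9]
Tree (level-order array): [5, None, 14, 10, 20, 9, 12, None, 26, None, None, None, None, 21, 48]
Inorder (L, root, R): [5, 9, 10, 12, 14, 20, 21, 26, 48]
Preorder (root, L, R): [5, 14, 10, 9, 12, 20, 26, 21, 48]
Postorder (L, R, root): [9, 12, 10, 21, 48, 26, 20, 14, 5]


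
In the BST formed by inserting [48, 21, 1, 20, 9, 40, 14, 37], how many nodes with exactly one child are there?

Tree built from: [48, 21, 1, 20, 9, 40, 14, 37]
Tree (level-order array): [48, 21, None, 1, 40, None, 20, 37, None, 9, None, None, None, None, 14]
Rule: These are nodes with exactly 1 non-null child.
Per-node child counts:
  node 48: 1 child(ren)
  node 21: 2 child(ren)
  node 1: 1 child(ren)
  node 20: 1 child(ren)
  node 9: 1 child(ren)
  node 14: 0 child(ren)
  node 40: 1 child(ren)
  node 37: 0 child(ren)
Matching nodes: [48, 1, 20, 9, 40]
Count of nodes with exactly one child: 5


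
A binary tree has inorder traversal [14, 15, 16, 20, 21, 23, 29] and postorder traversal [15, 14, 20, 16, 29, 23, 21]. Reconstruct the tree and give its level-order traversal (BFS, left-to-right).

Inorder:   [14, 15, 16, 20, 21, 23, 29]
Postorder: [15, 14, 20, 16, 29, 23, 21]
Algorithm: postorder visits root last, so walk postorder right-to-left;
each value is the root of the current inorder slice — split it at that
value, recurse on the right subtree first, then the left.
Recursive splits:
  root=21; inorder splits into left=[14, 15, 16, 20], right=[23, 29]
  root=23; inorder splits into left=[], right=[29]
  root=29; inorder splits into left=[], right=[]
  root=16; inorder splits into left=[14, 15], right=[20]
  root=20; inorder splits into left=[], right=[]
  root=14; inorder splits into left=[], right=[15]
  root=15; inorder splits into left=[], right=[]
Reconstructed level-order: [21, 16, 23, 14, 20, 29, 15]


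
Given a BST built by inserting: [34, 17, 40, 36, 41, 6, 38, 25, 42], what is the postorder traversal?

Tree insertion order: [34, 17, 40, 36, 41, 6, 38, 25, 42]
Tree (level-order array): [34, 17, 40, 6, 25, 36, 41, None, None, None, None, None, 38, None, 42]
Postorder traversal: [6, 25, 17, 38, 36, 42, 41, 40, 34]


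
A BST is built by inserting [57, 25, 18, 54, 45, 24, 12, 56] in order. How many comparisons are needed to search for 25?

Search path for 25: 57 -> 25
Found: True
Comparisons: 2


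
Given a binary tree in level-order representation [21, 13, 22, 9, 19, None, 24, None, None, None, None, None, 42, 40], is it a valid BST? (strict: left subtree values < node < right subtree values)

Level-order array: [21, 13, 22, 9, 19, None, 24, None, None, None, None, None, 42, 40]
Validate using subtree bounds (lo, hi): at each node, require lo < value < hi,
then recurse left with hi=value and right with lo=value.
Preorder trace (stopping at first violation):
  at node 21 with bounds (-inf, +inf): OK
  at node 13 with bounds (-inf, 21): OK
  at node 9 with bounds (-inf, 13): OK
  at node 19 with bounds (13, 21): OK
  at node 22 with bounds (21, +inf): OK
  at node 24 with bounds (22, +inf): OK
  at node 42 with bounds (24, +inf): OK
  at node 40 with bounds (24, 42): OK
No violation found at any node.
Result: Valid BST
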